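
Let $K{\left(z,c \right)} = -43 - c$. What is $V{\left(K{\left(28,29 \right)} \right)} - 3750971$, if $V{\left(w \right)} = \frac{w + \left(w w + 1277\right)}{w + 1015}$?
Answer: $- \frac{3537159264}{943} \approx -3.751 \cdot 10^{6}$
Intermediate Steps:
$V{\left(w \right)} = \frac{1277 + w + w^{2}}{1015 + w}$ ($V{\left(w \right)} = \frac{w + \left(w^{2} + 1277\right)}{1015 + w} = \frac{w + \left(1277 + w^{2}\right)}{1015 + w} = \frac{1277 + w + w^{2}}{1015 + w}$)
$V{\left(K{\left(28,29 \right)} \right)} - 3750971 = \frac{1277 - 72 + \left(-43 - 29\right)^{2}}{1015 - 72} - 3750971 = \frac{1277 - 72 + \left(-72\right)^{2}}{1015 - 72} - 3750971 = \frac{1277 - 72 + 5184}{943} - 3750971 = \frac{1}{943} \cdot 6389 - 3750971 = \frac{6389}{943} - 3750971 = - \frac{3537159264}{943}$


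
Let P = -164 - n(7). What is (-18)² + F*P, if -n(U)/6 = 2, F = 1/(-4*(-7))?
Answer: 2230/7 ≈ 318.57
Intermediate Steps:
F = 1/28 ≈ 0.035714
n(U) = -12 (n(U) = -6*2 = -12)
P = -152 (P = -164 - 1*(-12) = -164 + 12 = -152)
(-18)² + F*P = (-18)² + (1/28)*(-152) = 324 - 38/7 = 2230/7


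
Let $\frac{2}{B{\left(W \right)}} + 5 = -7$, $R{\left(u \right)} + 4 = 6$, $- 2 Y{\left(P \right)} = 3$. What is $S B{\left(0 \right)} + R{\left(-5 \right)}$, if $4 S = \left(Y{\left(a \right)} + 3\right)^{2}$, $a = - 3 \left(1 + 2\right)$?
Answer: $\frac{61}{32} \approx 1.9063$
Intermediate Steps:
$a = -9$ ($a = \left(-3\right) 3 = -9$)
$Y{\left(P \right)} = - \frac{3}{2}$ ($Y{\left(P \right)} = \left(- \frac{1}{2}\right) 3 = - \frac{3}{2}$)
$R{\left(u \right)} = 2$ ($R{\left(u \right)} = -4 + 6 = 2$)
$B{\left(W \right)} = - \frac{1}{6}$ ($B{\left(W \right)} = \frac{2}{-5 - 7} = \frac{2}{-12} = 2 \left(- \frac{1}{12}\right) = - \frac{1}{6}$)
$S = \frac{9}{16}$ ($S = \frac{\left(- \frac{3}{2} + 3\right)^{2}}{4} = \frac{\left(\frac{3}{2}\right)^{2}}{4} = \frac{1}{4} \cdot \frac{9}{4} = \frac{9}{16} \approx 0.5625$)
$S B{\left(0 \right)} + R{\left(-5 \right)} = \frac{9}{16} \left(- \frac{1}{6}\right) + 2 = - \frac{3}{32} + 2 = \frac{61}{32}$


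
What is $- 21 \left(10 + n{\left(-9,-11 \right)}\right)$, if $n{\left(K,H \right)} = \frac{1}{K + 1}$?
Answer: $- \frac{1659}{8} \approx -207.38$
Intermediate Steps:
$n{\left(K,H \right)} = \frac{1}{1 + K}$
$- 21 \left(10 + n{\left(-9,-11 \right)}\right) = - 21 \left(10 + \frac{1}{1 - 9}\right) = - 21 \left(10 + \frac{1}{-8}\right) = - 21 \left(10 - \frac{1}{8}\right) = \left(-21\right) \frac{79}{8} = - \frac{1659}{8}$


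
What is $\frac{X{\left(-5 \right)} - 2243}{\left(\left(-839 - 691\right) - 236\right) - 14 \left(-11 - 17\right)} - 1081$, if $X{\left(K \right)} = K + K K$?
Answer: $- \frac{494357}{458} \approx -1079.4$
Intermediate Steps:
$X{\left(K \right)} = K + K^{2}$
$\frac{X{\left(-5 \right)} - 2243}{\left(\left(-839 - 691\right) - 236\right) - 14 \left(-11 - 17\right)} - 1081 = \frac{- 5 \left(1 - 5\right) - 2243}{\left(\left(-839 - 691\right) - 236\right) - 14 \left(-11 - 17\right)} - 1081 = \frac{\left(-5\right) \left(-4\right) - 2243}{\left(-1530 - 236\right) - -392} - 1081 = \frac{20 - 2243}{-1766 + 392} - 1081 = - \frac{2223}{-1374} - 1081 = \left(-2223\right) \left(- \frac{1}{1374}\right) - 1081 = \frac{741}{458} - 1081 = - \frac{494357}{458}$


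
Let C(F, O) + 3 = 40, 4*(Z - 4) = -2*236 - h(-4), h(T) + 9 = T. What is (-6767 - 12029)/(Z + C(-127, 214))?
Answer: 75184/295 ≈ 254.86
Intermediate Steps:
h(T) = -9 + T
Z = -443/4 (Z = 4 + (-2*236 - (-9 - 4))/4 = 4 + (-472 - 1*(-13))/4 = 4 + (-472 + 13)/4 = 4 + (1/4)*(-459) = 4 - 459/4 = -443/4 ≈ -110.75)
C(F, O) = 37 (C(F, O) = -3 + 40 = 37)
(-6767 - 12029)/(Z + C(-127, 214)) = (-6767 - 12029)/(-443/4 + 37) = -18796/(-295/4) = -18796*(-4/295) = 75184/295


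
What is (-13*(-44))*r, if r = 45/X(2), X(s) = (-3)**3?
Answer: -2860/3 ≈ -953.33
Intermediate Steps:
X(s) = -27
r = -5/3 (r = 45/(-27) = 45*(-1/27) = -5/3 ≈ -1.6667)
(-13*(-44))*r = -13*(-44)*(-5/3) = 572*(-5/3) = -2860/3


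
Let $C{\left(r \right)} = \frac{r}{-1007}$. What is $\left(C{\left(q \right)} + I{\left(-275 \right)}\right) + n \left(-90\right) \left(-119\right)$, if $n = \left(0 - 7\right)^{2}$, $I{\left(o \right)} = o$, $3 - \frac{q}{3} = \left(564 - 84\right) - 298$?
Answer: $\frac{528187142}{1007} \approx 5.2452 \cdot 10^{5}$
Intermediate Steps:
$q = -537$ ($q = 9 - 3 \left(\left(564 - 84\right) - 298\right) = 9 - 3 \left(480 - 298\right) = 9 - 546 = -537$)
$n = 49$ ($n = \left(0 - 7\right)^{2} = \left(-7\right)^{2} = 49$)
$C{\left(r \right)} = - \frac{r}{1007}$ ($C{\left(r \right)} = r \left(- \frac{1}{1007}\right) = - \frac{r}{1007}$)
$\left(C{\left(q \right)} + I{\left(-275 \right)}\right) + n \left(-90\right) \left(-119\right) = \left(\left(- \frac{1}{1007}\right) \left(-537\right) - 275\right) + 49 \left(-90\right) \left(-119\right) = \left(\frac{537}{1007} - 275\right) - -524790 = - \frac{276388}{1007} + 524790 = \frac{528187142}{1007}$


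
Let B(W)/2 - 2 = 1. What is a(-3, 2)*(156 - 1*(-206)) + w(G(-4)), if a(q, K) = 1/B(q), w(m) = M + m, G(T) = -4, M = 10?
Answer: 199/3 ≈ 66.333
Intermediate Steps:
B(W) = 6 (B(W) = 4 + 2*1 = 4 + 2 = 6)
w(m) = 10 + m
a(q, K) = ⅙ (a(q, K) = 1/6 = ⅙)
a(-3, 2)*(156 - 1*(-206)) + w(G(-4)) = (156 - 1*(-206))/6 + (10 - 4) = (156 + 206)/6 + 6 = (⅙)*362 + 6 = 181/3 + 6 = 199/3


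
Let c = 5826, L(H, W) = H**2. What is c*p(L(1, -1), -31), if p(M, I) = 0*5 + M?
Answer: 5826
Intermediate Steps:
p(M, I) = M (p(M, I) = 0 + M = M)
c*p(L(1, -1), -31) = 5826*1**2 = 5826*1 = 5826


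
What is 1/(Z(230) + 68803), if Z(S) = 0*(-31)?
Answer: 1/68803 ≈ 1.4534e-5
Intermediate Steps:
Z(S) = 0
1/(Z(230) + 68803) = 1/(0 + 68803) = 1/68803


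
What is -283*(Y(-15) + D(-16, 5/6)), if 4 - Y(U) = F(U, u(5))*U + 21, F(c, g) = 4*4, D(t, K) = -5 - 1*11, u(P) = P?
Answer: -58581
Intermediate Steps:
D(t, K) = -16 (D(t, K) = -5 - 11 = -16)
F(c, g) = 16
Y(U) = -17 - 16*U (Y(U) = 4 - (16*U + 21) = 4 - (21 + 16*U) = 4 + (-21 - 16*U) = -17 - 16*U)
-283*(Y(-15) + D(-16, 5/6)) = -283*((-17 - 16*(-15)) - 16) = -283*((-17 + 240) - 16) = -283*(223 - 16) = -283*207 = -58581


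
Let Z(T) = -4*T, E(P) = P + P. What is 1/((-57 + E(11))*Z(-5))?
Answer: -1/700 ≈ -0.0014286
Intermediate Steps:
E(P) = 2*P
1/((-57 + E(11))*Z(-5)) = 1/((-57 + 2*11)*(-4*(-5))) = 1/((-57 + 22)*20) = 1/(-35*20) = 1/(-700) = -1/700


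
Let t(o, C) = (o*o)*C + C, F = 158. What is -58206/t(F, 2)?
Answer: -29103/24965 ≈ -1.1658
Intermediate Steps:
t(o, C) = C + C*o**2 (t(o, C) = o**2*C + C = C*o**2 + C = C + C*o**2)
-58206/t(F, 2) = -58206*1/(2*(1 + 158**2)) = -58206*1/(2*(1 + 24964)) = -58206/(2*24965) = -58206/49930 = -58206*1/49930 = -29103/24965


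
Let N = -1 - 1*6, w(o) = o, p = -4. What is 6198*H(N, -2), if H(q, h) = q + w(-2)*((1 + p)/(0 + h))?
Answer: -61980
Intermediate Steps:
N = -7 (N = -1 - 6 = -7)
H(q, h) = q + 6/h (H(q, h) = q - 2*(1 - 4)/(0 + h) = q - (-6)/h = q + 6/h)
6198*H(N, -2) = 6198*(-7 + 6/(-2)) = 6198*(-7 + 6*(-½)) = 6198*(-7 - 3) = 6198*(-10) = -61980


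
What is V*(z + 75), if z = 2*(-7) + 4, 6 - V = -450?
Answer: 29640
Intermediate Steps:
V = 456 (V = 6 - 1*(-450) = 6 + 450 = 456)
z = -10 (z = -14 + 4 = -10)
V*(z + 75) = 456*(-10 + 75) = 456*65 = 29640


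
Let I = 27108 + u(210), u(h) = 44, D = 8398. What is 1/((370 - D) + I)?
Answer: 1/19124 ≈ 5.2290e-5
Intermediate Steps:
I = 27152 (I = 27108 + 44 = 27152)
1/((370 - D) + I) = 1/((370 - 1*8398) + 27152) = 1/((370 - 8398) + 27152) = 1/(-8028 + 27152) = 1/19124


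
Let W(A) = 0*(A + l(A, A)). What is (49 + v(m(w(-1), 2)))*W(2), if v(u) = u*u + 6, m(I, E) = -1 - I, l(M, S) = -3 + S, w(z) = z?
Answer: 0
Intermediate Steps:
W(A) = 0 (W(A) = 0*(A + (-3 + A)) = 0*(-3 + 2*A) = 0)
v(u) = 6 + u² (v(u) = u² + 6 = 6 + u²)
(49 + v(m(w(-1), 2)))*W(2) = (49 + (6 + (-1 - 1*(-1))²))*0 = (49 + (6 + (-1 + 1)²))*0 = (49 + (6 + 0²))*0 = (49 + (6 + 0))*0 = (49 + 6)*0 = 55*0 = 0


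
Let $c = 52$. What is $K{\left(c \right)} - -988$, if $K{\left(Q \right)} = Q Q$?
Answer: $3692$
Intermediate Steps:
$K{\left(Q \right)} = Q^{2}$
$K{\left(c \right)} - -988 = 52^{2} - -988 = 2704 + 988 = 3692$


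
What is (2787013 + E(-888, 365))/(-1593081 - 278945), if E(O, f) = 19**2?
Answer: -1393687/936013 ≈ -1.4890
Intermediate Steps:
E(O, f) = 361
(2787013 + E(-888, 365))/(-1593081 - 278945) = (2787013 + 361)/(-1593081 - 278945) = 2787374/(-1872026) = 2787374*(-1/1872026) = -1393687/936013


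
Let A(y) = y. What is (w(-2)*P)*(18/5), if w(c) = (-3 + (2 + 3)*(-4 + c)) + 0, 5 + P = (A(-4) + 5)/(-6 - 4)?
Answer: 15147/25 ≈ 605.88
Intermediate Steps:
P = -51/10 (P = -5 + (-4 + 5)/(-6 - 4) = -5 + 1/(-10) = -5 + 1*(-⅒) = -5 - ⅒ = -51/10 ≈ -5.1000)
w(c) = -23 + 5*c (w(c) = (-3 + 5*(-4 + c)) + 0 = (-3 + (-20 + 5*c)) + 0 = (-23 + 5*c) + 0 = -23 + 5*c)
(w(-2)*P)*(18/5) = ((-23 + 5*(-2))*(-51/10))*(18/5) = ((-23 - 10)*(-51/10))*(18*(⅕)) = -33*(-51/10)*(18/5) = (1683/10)*(18/5) = 15147/25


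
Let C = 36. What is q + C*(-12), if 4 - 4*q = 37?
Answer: -1761/4 ≈ -440.25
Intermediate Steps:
q = -33/4 (q = 1 - 1/4*37 = 1 - 37/4 = -33/4 ≈ -8.2500)
q + C*(-12) = -33/4 + 36*(-12) = -33/4 - 432 = -1761/4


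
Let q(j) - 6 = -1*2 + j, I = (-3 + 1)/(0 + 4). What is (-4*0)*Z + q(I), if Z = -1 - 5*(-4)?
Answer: 7/2 ≈ 3.5000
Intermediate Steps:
Z = 19 (Z = -1 + 20 = 19)
I = -½ (I = -2/4 = -2*¼ = -½ ≈ -0.50000)
q(j) = 4 + j (q(j) = 6 + (-1*2 + j) = 6 + (-2 + j) = 4 + j)
(-4*0)*Z + q(I) = -4*0*19 + (4 - ½) = 0*19 + 7/2 = 0 + 7/2 = 7/2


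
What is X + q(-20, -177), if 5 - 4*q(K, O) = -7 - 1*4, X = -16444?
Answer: -16440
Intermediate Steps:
q(K, O) = 4 (q(K, O) = 5/4 - (-7 - 1*4)/4 = 5/4 - (-7 - 4)/4 = 5/4 - ¼*(-11) = 5/4 + 11/4 = 4)
X + q(-20, -177) = -16444 + 4 = -16440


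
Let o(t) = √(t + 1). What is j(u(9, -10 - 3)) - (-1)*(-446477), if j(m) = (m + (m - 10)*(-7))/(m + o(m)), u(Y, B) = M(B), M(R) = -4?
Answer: -8483439/19 - 94*I*√3/19 ≈ -4.465e+5 - 8.5691*I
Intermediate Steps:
u(Y, B) = -4
o(t) = √(1 + t)
j(m) = (70 - 6*m)/(m + √(1 + m)) (j(m) = (m + (m - 10)*(-7))/(m + √(1 + m)) = (m + (-10 + m)*(-7))/(m + √(1 + m)) = (m + (70 - 7*m))/(m + √(1 + m)) = (70 - 6*m)/(m + √(1 + m)))
j(u(9, -10 - 3)) - (-1)*(-446477) = 2*(35 - 3*(-4))/(-4 + √(1 - 4)) - (-1)*(-446477) = 2*(35 + 12)/(-4 + √(-3)) - 1*446477 = 2*47/(-4 + I*√3) - 446477 = 94/(-4 + I*√3) - 446477 = -446477 + 94/(-4 + I*√3)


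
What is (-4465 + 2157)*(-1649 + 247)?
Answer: 3235816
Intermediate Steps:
(-4465 + 2157)*(-1649 + 247) = -2308*(-1402) = 3235816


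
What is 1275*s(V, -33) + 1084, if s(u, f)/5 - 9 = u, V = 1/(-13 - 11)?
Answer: 465547/8 ≈ 58193.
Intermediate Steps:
V = -1/24 (V = 1/(-24) = -1/24 ≈ -0.041667)
s(u, f) = 45 + 5*u
1275*s(V, -33) + 1084 = 1275*(45 + 5*(-1/24)) + 1084 = 1275*(45 - 5/24) + 1084 = 1275*(1075/24) + 1084 = 456875/8 + 1084 = 465547/8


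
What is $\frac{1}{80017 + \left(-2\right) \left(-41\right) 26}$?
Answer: $\frac{1}{82149} \approx 1.2173 \cdot 10^{-5}$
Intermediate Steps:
$\frac{1}{80017 + \left(-2\right) \left(-41\right) 26} = \frac{1}{80017 + 82 \cdot 26} = \frac{1}{80017 + 2132} = \frac{1}{82149}$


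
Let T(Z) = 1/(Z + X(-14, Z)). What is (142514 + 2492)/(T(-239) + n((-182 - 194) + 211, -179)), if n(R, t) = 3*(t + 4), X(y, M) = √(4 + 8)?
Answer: -1086909293696/3935229769 + 72503*√3/3935229769 ≈ -276.20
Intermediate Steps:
X(y, M) = 2*√3 (X(y, M) = √12 = 2*√3)
T(Z) = 1/(Z + 2*√3)
n(R, t) = 12 + 3*t (n(R, t) = 3*(4 + t) = 12 + 3*t)
(142514 + 2492)/(T(-239) + n((-182 - 194) + 211, -179)) = (142514 + 2492)/(1/(-239 + 2*√3) + (12 + 3*(-179))) = 145006/(1/(-239 + 2*√3) + (12 - 537)) = 145006/(1/(-239 + 2*√3) - 525) = 145006/(-525 + 1/(-239 + 2*√3))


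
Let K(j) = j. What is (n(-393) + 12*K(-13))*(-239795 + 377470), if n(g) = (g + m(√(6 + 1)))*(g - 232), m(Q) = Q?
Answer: 33794944575 - 86046875*√7 ≈ 3.3567e+10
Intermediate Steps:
n(g) = (-232 + g)*(g + √7) (n(g) = (g + √(6 + 1))*(g - 232) = (g + √7)*(-232 + g) = (-232 + g)*(g + √7))
(n(-393) + 12*K(-13))*(-239795 + 377470) = (((-393)² - 232*(-393) - 232*√7 - 393*√7) + 12*(-13))*(-239795 + 377470) = ((154449 + 91176 - 232*√7 - 393*√7) - 156)*137675 = ((245625 - 625*√7) - 156)*137675 = (245469 - 625*√7)*137675 = 33794944575 - 86046875*√7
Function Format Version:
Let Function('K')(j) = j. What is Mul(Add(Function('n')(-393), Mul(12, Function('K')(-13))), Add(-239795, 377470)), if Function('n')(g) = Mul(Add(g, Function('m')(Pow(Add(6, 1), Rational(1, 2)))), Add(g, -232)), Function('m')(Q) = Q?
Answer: Add(33794944575, Mul(-86046875, Pow(7, Rational(1, 2)))) ≈ 3.3567e+10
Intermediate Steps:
Function('n')(g) = Mul(Add(-232, g), Add(g, Pow(7, Rational(1, 2)))) (Function('n')(g) = Mul(Add(g, Pow(Add(6, 1), Rational(1, 2))), Add(g, -232)) = Mul(Add(g, Pow(7, Rational(1, 2))), Add(-232, g)) = Mul(Add(-232, g), Add(g, Pow(7, Rational(1, 2)))))
Mul(Add(Function('n')(-393), Mul(12, Function('K')(-13))), Add(-239795, 377470)) = Mul(Add(Add(Pow(-393, 2), Mul(-232, -393), Mul(-232, Pow(7, Rational(1, 2))), Mul(-393, Pow(7, Rational(1, 2)))), Mul(12, -13)), Add(-239795, 377470)) = Mul(Add(Add(154449, 91176, Mul(-232, Pow(7, Rational(1, 2))), Mul(-393, Pow(7, Rational(1, 2)))), -156), 137675) = Mul(Add(Add(245625, Mul(-625, Pow(7, Rational(1, 2)))), -156), 137675) = Mul(Add(245469, Mul(-625, Pow(7, Rational(1, 2)))), 137675) = Add(33794944575, Mul(-86046875, Pow(7, Rational(1, 2))))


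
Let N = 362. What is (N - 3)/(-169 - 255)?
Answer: -359/424 ≈ -0.84670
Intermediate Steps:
(N - 3)/(-169 - 255) = (362 - 3)/(-169 - 255) = 359/(-424) = 359*(-1/424) = -359/424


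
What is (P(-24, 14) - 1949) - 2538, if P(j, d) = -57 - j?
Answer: -4520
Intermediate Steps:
(P(-24, 14) - 1949) - 2538 = ((-57 - 1*(-24)) - 1949) - 2538 = ((-57 + 24) - 1949) - 2538 = (-33 - 1949) - 2538 = -1982 - 2538 = -4520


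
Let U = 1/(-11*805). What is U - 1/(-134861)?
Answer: -126006/1194194155 ≈ -0.00010552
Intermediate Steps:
U = -1/8855 (U = 1/(-8855) = -1/8855 ≈ -0.00011293)
U - 1/(-134861) = -1/8855 - 1/(-134861) = -1/8855 - 1*(-1/134861) = -1/8855 + 1/134861 = -126006/1194194155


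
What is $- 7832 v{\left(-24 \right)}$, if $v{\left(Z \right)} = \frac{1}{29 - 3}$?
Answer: $- \frac{3916}{13} \approx -301.23$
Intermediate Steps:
$v{\left(Z \right)} = \frac{1}{26}$
$- 7832 v{\left(-24 \right)} = \left(-7832\right) \frac{1}{26} = - \frac{3916}{13}$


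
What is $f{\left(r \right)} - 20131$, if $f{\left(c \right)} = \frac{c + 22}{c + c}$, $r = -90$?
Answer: $- \frac{905878}{45} \approx -20131.0$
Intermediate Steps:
$f{\left(c \right)} = \frac{22 + c}{2 c}$
$f{\left(r \right)} - 20131 = \frac{22 - 90}{2 \left(-90\right)} - 20131 = \frac{1}{2} \left(- \frac{1}{90}\right) \left(-68\right) - 20131 = \frac{17}{45} - 20131 = - \frac{905878}{45}$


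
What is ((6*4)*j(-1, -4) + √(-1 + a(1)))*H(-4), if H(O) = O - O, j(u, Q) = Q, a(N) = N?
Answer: 0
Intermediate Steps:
H(O) = 0
((6*4)*j(-1, -4) + √(-1 + a(1)))*H(-4) = ((6*4)*(-4) + √(-1 + 1))*0 = (24*(-4) + √0)*0 = (-96 + 0)*0 = -96*0 = 0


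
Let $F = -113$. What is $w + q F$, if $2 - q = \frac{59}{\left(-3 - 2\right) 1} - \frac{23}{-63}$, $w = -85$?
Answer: $- \frac{504991}{315} \approx -1603.1$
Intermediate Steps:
$q = \frac{4232}{315}$ ($q = 2 - \left(\frac{59}{\left(-3 - 2\right) 1} - \frac{23}{-63}\right) = 2 - \left(\frac{59}{\left(-5\right) 1} - - \frac{23}{63}\right) = 2 - \left(\frac{59}{-5} + \frac{23}{63}\right) = 2 - \left(59 \left(- \frac{1}{5}\right) + \frac{23}{63}\right) = 2 - \left(- \frac{59}{5} + \frac{23}{63}\right) = 2 - - \frac{3602}{315} = 2 + \frac{3602}{315} = \frac{4232}{315} \approx 13.435$)
$w + q F = -85 + \frac{4232}{315} \left(-113\right) = -85 - \frac{478216}{315} = - \frac{504991}{315}$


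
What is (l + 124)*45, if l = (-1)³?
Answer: 5535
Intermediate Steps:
l = -1
(l + 124)*45 = (-1 + 124)*45 = 123*45 = 5535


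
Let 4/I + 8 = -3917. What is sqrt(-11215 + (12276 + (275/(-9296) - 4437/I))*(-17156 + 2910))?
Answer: I*sqrt(335936486483439086)/2324 ≈ 2.494e+5*I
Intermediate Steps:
I = -4/3925 (I = 4/(-8 - 3917) = 4/(-3925) = 4*(-1/3925) = -4/3925 ≈ -0.0010191)
sqrt(-11215 + (12276 + (275/(-9296) - 4437/I))*(-17156 + 2910)) = sqrt(-11215 + (12276 + (275/(-9296) - 4437/(-4/3925)))*(-17156 + 2910)) = sqrt(-11215 + (12276 + (275*(-1/9296) - 4437*(-3925/4)))*(-14246)) = sqrt(-11215 + (12276 + (-275/9296 + 17415225/4))*(-14246)) = sqrt(-11215 + (12276 + 40472982625/9296)*(-14246)) = sqrt(-11215 + (40587100321/9296)*(-14246)) = sqrt(-11215 - 289101915586483/4648) = sqrt(-289101967713803/4648) = I*sqrt(335936486483439086)/2324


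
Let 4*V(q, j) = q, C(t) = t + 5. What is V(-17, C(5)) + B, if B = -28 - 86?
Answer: -473/4 ≈ -118.25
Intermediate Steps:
C(t) = 5 + t
V(q, j) = q/4
B = -114
V(-17, C(5)) + B = (¼)*(-17) - 114 = -17/4 - 114 = -473/4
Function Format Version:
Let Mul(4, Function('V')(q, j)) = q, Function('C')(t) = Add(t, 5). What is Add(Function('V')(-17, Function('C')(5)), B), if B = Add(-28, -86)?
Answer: Rational(-473, 4) ≈ -118.25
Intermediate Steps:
Function('C')(t) = Add(5, t)
Function('V')(q, j) = Mul(Rational(1, 4), q)
B = -114
Add(Function('V')(-17, Function('C')(5)), B) = Add(Mul(Rational(1, 4), -17), -114) = Add(Rational(-17, 4), -114) = Rational(-473, 4)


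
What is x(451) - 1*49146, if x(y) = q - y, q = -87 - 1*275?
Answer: -49959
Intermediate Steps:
q = -362 (q = -87 - 275 = -362)
x(y) = -362 - y
x(451) - 1*49146 = (-362 - 1*451) - 1*49146 = (-362 - 451) - 49146 = -813 - 49146 = -49959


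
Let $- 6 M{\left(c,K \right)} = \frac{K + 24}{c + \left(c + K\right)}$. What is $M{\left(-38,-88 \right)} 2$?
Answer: $- \frac{16}{123} \approx -0.13008$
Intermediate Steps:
$M{\left(c,K \right)} = - \frac{24 + K}{6 \left(K + 2 c\right)}$ ($M{\left(c,K \right)} = - \frac{\left(K + 24\right) \frac{1}{c + \left(c + K\right)}}{6} = - \frac{\left(24 + K\right) \frac{1}{c + \left(K + c\right)}}{6} = - \frac{\left(24 + K\right) \frac{1}{K + 2 c}}{6} = - \frac{\frac{1}{K + 2 c} \left(24 + K\right)}{6} = - \frac{24 + K}{6 \left(K + 2 c\right)}$)
$M{\left(-38,-88 \right)} 2 = \frac{-24 - -88}{6 \left(-88 + 2 \left(-38\right)\right)} 2 = \frac{-24 + 88}{6 \left(-88 - 76\right)} 2 = \frac{1}{6} \frac{1}{-164} \cdot 64 \cdot 2 = \frac{1}{6} \left(- \frac{1}{164}\right) 64 \cdot 2 = \left(- \frac{8}{123}\right) 2 = - \frac{16}{123}$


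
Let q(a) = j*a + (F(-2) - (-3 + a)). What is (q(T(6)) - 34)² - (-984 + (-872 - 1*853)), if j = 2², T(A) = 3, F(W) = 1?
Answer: 3150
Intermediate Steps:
j = 4
q(a) = 4 + 3*a (q(a) = 4*a + (1 - (-3 + a)) = 4*a + (1 + (3 - a)) = 4*a + (4 - a) = 4 + 3*a)
(q(T(6)) - 34)² - (-984 + (-872 - 1*853)) = ((4 + 3*3) - 34)² - (-984 + (-872 - 1*853)) = ((4 + 9) - 34)² - (-984 + (-872 - 853)) = (13 - 34)² - (-984 - 1725) = (-21)² - 1*(-2709) = 441 + 2709 = 3150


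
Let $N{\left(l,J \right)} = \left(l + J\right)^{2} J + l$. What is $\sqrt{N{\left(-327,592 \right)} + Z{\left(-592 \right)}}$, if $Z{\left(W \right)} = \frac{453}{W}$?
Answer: $\frac{\sqrt{910612193431}}{148} \approx 6447.7$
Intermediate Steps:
$N{\left(l,J \right)} = l + J \left(J + l\right)^{2}$ ($N{\left(l,J \right)} = \left(J + l\right)^{2} J + l = J \left(J + l\right)^{2} + l = l + J \left(J + l\right)^{2}$)
$\sqrt{N{\left(-327,592 \right)} + Z{\left(-592 \right)}} = \sqrt{\left(-327 + 592 \left(592 - 327\right)^{2}\right) + \frac{453}{-592}} = \sqrt{\left(-327 + 592 \cdot 265^{2}\right) + 453 \left(- \frac{1}{592}\right)} = \sqrt{\left(-327 + 592 \cdot 70225\right) - \frac{453}{592}} = \sqrt{\left(-327 + 41573200\right) - \frac{453}{592}} = \sqrt{41572873 - \frac{453}{592}} = \sqrt{\frac{24611140363}{592}} = \frac{\sqrt{910612193431}}{148}$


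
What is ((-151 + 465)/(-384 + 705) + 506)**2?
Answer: 26484307600/103041 ≈ 2.5703e+5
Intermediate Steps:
((-151 + 465)/(-384 + 705) + 506)**2 = (314/321 + 506)**2 = (162740/321)**2 = 26484307600/103041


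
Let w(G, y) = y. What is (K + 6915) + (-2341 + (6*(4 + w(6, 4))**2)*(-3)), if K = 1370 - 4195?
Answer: 597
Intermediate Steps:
K = -2825
(K + 6915) + (-2341 + (6*(4 + w(6, 4))**2)*(-3)) = (-2825 + 6915) + (-2341 + (6*(4 + 4)**2)*(-3)) = 4090 + (-2341 + (6*8**2)*(-3)) = 4090 + (-2341 + (6*64)*(-3)) = 4090 + (-2341 + 384*(-3)) = 4090 + (-2341 - 1152) = 4090 - 3493 = 597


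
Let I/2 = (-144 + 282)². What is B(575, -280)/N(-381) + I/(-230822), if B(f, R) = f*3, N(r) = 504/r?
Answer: -8428954739/6463016 ≈ -1304.2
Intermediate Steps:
I = 38088 (I = 2*(-144 + 282)² = 2*138² = 2*19044 = 38088)
B(f, R) = 3*f
B(575, -280)/N(-381) + I/(-230822) = (3*575)/((504/(-381))) + 38088/(-230822) = 1725/((504*(-1/381))) + 38088*(-1/230822) = 1725/(-168/127) - 19044/115411 = 1725*(-127/168) - 19044/115411 = -73025/56 - 19044/115411 = -8428954739/6463016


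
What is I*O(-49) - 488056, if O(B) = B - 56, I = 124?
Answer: -501076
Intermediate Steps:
O(B) = -56 + B
I*O(-49) - 488056 = 124*(-56 - 49) - 488056 = 124*(-105) - 488056 = -13020 - 488056 = -501076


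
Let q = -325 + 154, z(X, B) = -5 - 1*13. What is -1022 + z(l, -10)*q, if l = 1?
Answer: 2056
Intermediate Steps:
z(X, B) = -18 (z(X, B) = -5 - 13 = -18)
q = -171
-1022 + z(l, -10)*q = -1022 - 18*(-171) = -1022 + 3078 = 2056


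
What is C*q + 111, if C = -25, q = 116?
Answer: -2789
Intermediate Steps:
C*q + 111 = -25*116 + 111 = -2900 + 111 = -2789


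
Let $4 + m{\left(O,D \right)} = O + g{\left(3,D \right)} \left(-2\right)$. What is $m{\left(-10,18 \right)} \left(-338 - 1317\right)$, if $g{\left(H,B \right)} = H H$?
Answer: $52960$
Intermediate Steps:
$g{\left(H,B \right)} = H^{2}$
$m{\left(O,D \right)} = -22 + O$ ($m{\left(O,D \right)} = -4 + \left(O + 3^{2} \left(-2\right)\right) = -4 + \left(O + 9 \left(-2\right)\right) = -4 + \left(O - 18\right) = -4 + \left(-18 + O\right) = -22 + O$)
$m{\left(-10,18 \right)} \left(-338 - 1317\right) = \left(-22 - 10\right) \left(-338 - 1317\right) = \left(-32\right) \left(-1655\right) = 52960$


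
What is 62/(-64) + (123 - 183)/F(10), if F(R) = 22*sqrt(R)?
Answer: -31/32 - 3*sqrt(10)/11 ≈ -1.8312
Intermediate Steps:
62/(-64) + (123 - 183)/F(10) = 62/(-64) + (123 - 183)/((22*sqrt(10))) = 62*(-1/64) - 3*sqrt(10)/11 = -31/32 - 3*sqrt(10)/11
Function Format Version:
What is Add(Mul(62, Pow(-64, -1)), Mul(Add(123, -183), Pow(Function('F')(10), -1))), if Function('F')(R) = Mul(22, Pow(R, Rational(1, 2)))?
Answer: Add(Rational(-31, 32), Mul(Rational(-3, 11), Pow(10, Rational(1, 2)))) ≈ -1.8312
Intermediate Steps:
Add(Mul(62, Pow(-64, -1)), Mul(Add(123, -183), Pow(Function('F')(10), -1))) = Add(Mul(62, Pow(-64, -1)), Mul(Add(123, -183), Pow(Mul(22, Pow(10, Rational(1, 2))), -1))) = Add(Mul(62, Rational(-1, 64)), Mul(-60, Mul(Rational(1, 220), Pow(10, Rational(1, 2))))) = Add(Rational(-31, 32), Mul(Rational(-3, 11), Pow(10, Rational(1, 2))))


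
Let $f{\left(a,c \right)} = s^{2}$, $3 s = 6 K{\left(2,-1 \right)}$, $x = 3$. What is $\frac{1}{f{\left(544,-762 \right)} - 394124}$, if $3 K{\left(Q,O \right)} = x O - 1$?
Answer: $- \frac{9}{3547052} \approx -2.5373 \cdot 10^{-6}$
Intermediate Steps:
$K{\left(Q,O \right)} = - \frac{1}{3} + O$ ($K{\left(Q,O \right)} = \frac{3 O - 1}{3} = \frac{-1 + 3 O}{3} = - \frac{1}{3} + O$)
$s = - \frac{8}{3}$ ($s = \frac{6 \left(- \frac{1}{3} - 1\right)}{3} = \frac{6 \left(- \frac{4}{3}\right)}{3} = \frac{1}{3} \left(-8\right) = - \frac{8}{3} \approx -2.6667$)
$f{\left(a,c \right)} = \frac{64}{9}$ ($f{\left(a,c \right)} = \left(- \frac{8}{3}\right)^{2} = \frac{64}{9}$)
$\frac{1}{f{\left(544,-762 \right)} - 394124} = \frac{1}{\frac{64}{9} - 394124} = \frac{1}{- \frac{3547052}{9}} = - \frac{9}{3547052}$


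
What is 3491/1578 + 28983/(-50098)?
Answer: 32289236/19763661 ≈ 1.6338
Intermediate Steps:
3491/1578 + 28983/(-50098) = 3491*(1/1578) + 28983*(-1/50098) = 3491/1578 - 28983/50098 = 32289236/19763661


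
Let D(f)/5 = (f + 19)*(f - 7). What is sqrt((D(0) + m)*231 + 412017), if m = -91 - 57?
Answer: sqrt(224214) ≈ 473.51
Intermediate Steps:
D(f) = 5*(-7 + f)*(19 + f) (D(f) = 5*((f + 19)*(f - 7)) = 5*((19 + f)*(-7 + f)) = 5*((-7 + f)*(19 + f)) = 5*(-7 + f)*(19 + f))
m = -148
sqrt((D(0) + m)*231 + 412017) = sqrt(((-665 + 5*0**2 + 60*0) - 148)*231 + 412017) = sqrt(((-665 + 5*0 + 0) - 148)*231 + 412017) = sqrt(((-665 + 0 + 0) - 148)*231 + 412017) = sqrt((-665 - 148)*231 + 412017) = sqrt(-813*231 + 412017) = sqrt(-187803 + 412017) = sqrt(224214)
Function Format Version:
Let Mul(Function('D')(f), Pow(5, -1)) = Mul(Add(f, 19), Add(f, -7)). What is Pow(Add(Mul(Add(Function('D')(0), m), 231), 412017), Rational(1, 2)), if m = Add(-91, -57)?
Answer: Pow(224214, Rational(1, 2)) ≈ 473.51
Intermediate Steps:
Function('D')(f) = Mul(5, Add(-7, f), Add(19, f)) (Function('D')(f) = Mul(5, Mul(Add(f, 19), Add(f, -7))) = Mul(5, Mul(Add(19, f), Add(-7, f))) = Mul(5, Mul(Add(-7, f), Add(19, f))) = Mul(5, Add(-7, f), Add(19, f)))
m = -148
Pow(Add(Mul(Add(Function('D')(0), m), 231), 412017), Rational(1, 2)) = Pow(Add(Mul(Add(Add(-665, Mul(5, Pow(0, 2)), Mul(60, 0)), -148), 231), 412017), Rational(1, 2)) = Pow(Add(Mul(Add(Add(-665, Mul(5, 0), 0), -148), 231), 412017), Rational(1, 2)) = Pow(Add(Mul(Add(Add(-665, 0, 0), -148), 231), 412017), Rational(1, 2)) = Pow(Add(Mul(Add(-665, -148), 231), 412017), Rational(1, 2)) = Pow(Add(Mul(-813, 231), 412017), Rational(1, 2)) = Pow(Add(-187803, 412017), Rational(1, 2)) = Pow(224214, Rational(1, 2))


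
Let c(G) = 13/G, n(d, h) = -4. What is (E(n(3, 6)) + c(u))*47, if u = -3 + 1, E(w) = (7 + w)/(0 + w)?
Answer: -1363/4 ≈ -340.75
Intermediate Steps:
E(w) = (7 + w)/w
u = -2
(E(n(3, 6)) + c(u))*47 = ((7 - 4)/(-4) + 13/(-2))*47 = (-¼*3 + 13*(-½))*47 = (-¾ - 13/2)*47 = -29/4*47 = -1363/4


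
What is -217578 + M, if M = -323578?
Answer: -541156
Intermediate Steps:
-217578 + M = -217578 - 323578 = -541156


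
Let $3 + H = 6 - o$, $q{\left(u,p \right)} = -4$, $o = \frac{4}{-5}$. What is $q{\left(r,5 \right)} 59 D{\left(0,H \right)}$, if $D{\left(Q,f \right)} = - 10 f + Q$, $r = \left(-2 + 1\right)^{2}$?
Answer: $8968$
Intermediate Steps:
$o = - \frac{4}{5}$ ($o = 4 \left(- \frac{1}{5}\right) = - \frac{4}{5} \approx -0.8$)
$r = 1$ ($r = \left(-1\right)^{2} = 1$)
$H = \frac{19}{5}$ ($H = -3 + \left(6 - - \frac{4}{5}\right) = -3 + \left(6 + \frac{4}{5}\right) = -3 + \frac{34}{5} = \frac{19}{5} \approx 3.8$)
$D{\left(Q,f \right)} = Q - 10 f$
$q{\left(r,5 \right)} 59 D{\left(0,H \right)} = \left(-4\right) 59 \left(0 - 38\right) = - 236 \left(0 - 38\right) = \left(-236\right) \left(-38\right) = 8968$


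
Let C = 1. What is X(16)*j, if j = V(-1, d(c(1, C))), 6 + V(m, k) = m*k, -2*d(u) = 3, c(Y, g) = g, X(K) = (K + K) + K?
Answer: -216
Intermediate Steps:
X(K) = 3*K (X(K) = 2*K + K = 3*K)
d(u) = -3/2 (d(u) = -1/2*3 = -3/2)
V(m, k) = -6 + k*m (V(m, k) = -6 + m*k = -6 + k*m)
j = -9/2 (j = -6 - 3/2*(-1) = -6 + 3/2 = -9/2 ≈ -4.5000)
X(16)*j = (3*16)*(-9/2) = 48*(-9/2) = -216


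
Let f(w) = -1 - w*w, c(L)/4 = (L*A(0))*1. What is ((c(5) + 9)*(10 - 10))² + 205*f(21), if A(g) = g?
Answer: -90610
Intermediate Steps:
c(L) = 0 (c(L) = 4*((L*0)*1) = 4*(0*1) = 4*0 = 0)
f(w) = -1 - w²
((c(5) + 9)*(10 - 10))² + 205*f(21) = ((0 + 9)*(10 - 10))² + 205*(-1 - 1*21²) = (9*0)² + 205*(-1 - 1*441) = 0² + 205*(-1 - 441) = 0 + 205*(-442) = 0 - 90610 = -90610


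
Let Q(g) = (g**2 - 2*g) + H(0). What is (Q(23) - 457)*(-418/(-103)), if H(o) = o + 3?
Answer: 12122/103 ≈ 117.69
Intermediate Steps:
H(o) = 3 + o
Q(g) = 3 + g**2 - 2*g (Q(g) = (g**2 - 2*g) + (3 + 0) = (g**2 - 2*g) + 3 = 3 + g**2 - 2*g)
(Q(23) - 457)*(-418/(-103)) = ((3 + 23**2 - 2*23) - 457)*(-418/(-103)) = ((3 + 529 - 46) - 457)*(-418*(-1/103)) = (486 - 457)*(418/103) = 29*(418/103) = 12122/103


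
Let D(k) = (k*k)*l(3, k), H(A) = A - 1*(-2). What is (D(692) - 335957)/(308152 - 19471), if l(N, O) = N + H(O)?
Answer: 333432251/288681 ≈ 1155.0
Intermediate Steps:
H(A) = 2 + A (H(A) = A + 2 = 2 + A)
l(N, O) = 2 + N + O (l(N, O) = N + (2 + O) = 2 + N + O)
D(k) = k²*(5 + k) (D(k) = (k*k)*(2 + 3 + k) = k²*(5 + k))
(D(692) - 335957)/(308152 - 19471) = (692²*(5 + 692) - 335957)/(308152 - 19471) = (478864*697 - 335957)/288681 = (333768208 - 335957)*(1/288681) = 333432251*(1/288681) = 333432251/288681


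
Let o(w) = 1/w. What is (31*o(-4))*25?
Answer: -775/4 ≈ -193.75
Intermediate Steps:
(31*o(-4))*25 = (31/(-4))*25 = (31*(-¼))*25 = -31/4*25 = -775/4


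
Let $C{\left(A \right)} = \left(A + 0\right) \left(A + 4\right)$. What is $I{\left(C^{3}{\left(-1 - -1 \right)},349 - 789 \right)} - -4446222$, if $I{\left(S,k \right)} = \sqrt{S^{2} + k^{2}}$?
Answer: $4446662$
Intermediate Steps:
$C{\left(A \right)} = A \left(4 + A\right)$
$I{\left(C^{3}{\left(-1 - -1 \right)},349 - 789 \right)} - -4446222 = \sqrt{\left(\left(\left(-1 - -1\right) \left(4 - 0\right)\right)^{3}\right)^{2} + \left(349 - 789\right)^{2}} - -4446222 = \sqrt{\left(\left(\left(-1 + 1\right) \left(4 + \left(-1 + 1\right)\right)\right)^{3}\right)^{2} + \left(349 - 789\right)^{2}} + 4446222 = \sqrt{\left(\left(0 \left(4 + 0\right)\right)^{3}\right)^{2} + \left(-440\right)^{2}} + 4446222 = \sqrt{\left(\left(0 \cdot 4\right)^{3}\right)^{2} + 193600} + 4446222 = \sqrt{\left(0^{3}\right)^{2} + 193600} + 4446222 = \sqrt{0^{2} + 193600} + 4446222 = \sqrt{0 + 193600} + 4446222 = \sqrt{193600} + 4446222 = 440 + 4446222 = 4446662$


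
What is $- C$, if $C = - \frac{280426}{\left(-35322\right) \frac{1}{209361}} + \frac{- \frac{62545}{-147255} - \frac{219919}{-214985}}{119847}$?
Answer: $- \frac{81593730704711731178683}{49089432983614065} \approx -1.6621 \cdot 10^{6}$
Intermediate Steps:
$C = \frac{81593730704711731178683}{49089432983614065}$ ($C = - \frac{280426}{\left(-35322\right) \frac{1}{209361}} + \left(\left(-62545\right) \left(- \frac{1}{147255}\right) - - \frac{219919}{214985}\right) \frac{1}{119847} = - \frac{280426}{- \frac{11774}{69787}} + \left(\frac{12509}{29451} + \frac{219919}{214985}\right) \frac{1}{119847} = \left(-280426\right) \left(- \frac{69787}{11774}\right) + \frac{9166081834}{6331523235} \cdot \frac{1}{119847} = \frac{9785044631}{5887} + \frac{100726174}{8338616100495} = \frac{81593730704711731178683}{49089432983614065} \approx 1.6621 \cdot 10^{6}$)
$- C = \left(-1\right) \frac{81593730704711731178683}{49089432983614065} = - \frac{81593730704711731178683}{49089432983614065}$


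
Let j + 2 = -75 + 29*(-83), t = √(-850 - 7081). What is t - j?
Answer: 2484 + I*√7931 ≈ 2484.0 + 89.056*I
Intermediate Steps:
t = I*√7931 (t = √(-7931) = I*√7931 ≈ 89.056*I)
j = -2484 (j = -2 + (-75 + 29*(-83)) = -2 + (-75 - 2407) = -2 - 2482 = -2484)
t - j = I*√7931 - 1*(-2484) = I*√7931 + 2484 = 2484 + I*√7931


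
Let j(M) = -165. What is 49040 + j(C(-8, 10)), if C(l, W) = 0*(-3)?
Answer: 48875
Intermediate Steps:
C(l, W) = 0
49040 + j(C(-8, 10)) = 49040 - 165 = 48875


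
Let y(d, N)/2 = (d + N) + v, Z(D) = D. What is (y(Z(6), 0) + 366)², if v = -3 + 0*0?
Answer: 138384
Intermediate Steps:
v = -3 (v = -3 + 0 = -3)
y(d, N) = -6 + 2*N + 2*d (y(d, N) = 2*((d + N) - 3) = 2*((N + d) - 3) = 2*(-3 + N + d) = -6 + 2*N + 2*d)
(y(Z(6), 0) + 366)² = ((-6 + 2*0 + 2*6) + 366)² = ((-6 + 0 + 12) + 366)² = (6 + 366)² = 372² = 138384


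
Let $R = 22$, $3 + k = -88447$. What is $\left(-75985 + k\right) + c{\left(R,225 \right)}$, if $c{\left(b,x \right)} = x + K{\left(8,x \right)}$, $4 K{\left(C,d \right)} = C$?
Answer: $-164208$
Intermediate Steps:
$k = -88450$ ($k = -3 - 88447 = -88450$)
$K{\left(C,d \right)} = \frac{C}{4}$
$c{\left(b,x \right)} = 2 + x$ ($c{\left(b,x \right)} = x + \frac{1}{4} \cdot 8 = x + 2 = 2 + x$)
$\left(-75985 + k\right) + c{\left(R,225 \right)} = \left(-75985 - 88450\right) + \left(2 + 225\right) = -164435 + 227 = -164208$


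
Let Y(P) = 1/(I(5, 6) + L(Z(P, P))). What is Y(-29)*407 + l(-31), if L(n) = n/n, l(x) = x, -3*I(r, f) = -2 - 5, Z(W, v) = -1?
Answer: 911/10 ≈ 91.100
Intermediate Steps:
I(r, f) = 7/3 (I(r, f) = -(-2 - 5)/3 = -⅓*(-7) = 7/3)
L(n) = 1
Y(P) = 3/10 (Y(P) = 1/(7/3 + 1) = 1/(10/3) = 3/10)
Y(-29)*407 + l(-31) = (3/10)*407 - 31 = 1221/10 - 31 = 911/10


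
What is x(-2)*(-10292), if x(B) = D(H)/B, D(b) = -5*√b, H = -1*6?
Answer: -25730*I*√6 ≈ -63025.0*I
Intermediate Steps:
H = -6
x(B) = -5*I*√6/B (x(B) = (-5*I*√6)/B = -5*I*√6/B)
x(-2)*(-10292) = -5*I*√6/(-2)*(-10292) = -5*I*√6*(-½)*(-10292) = (5*I*√6/2)*(-10292) = -25730*I*√6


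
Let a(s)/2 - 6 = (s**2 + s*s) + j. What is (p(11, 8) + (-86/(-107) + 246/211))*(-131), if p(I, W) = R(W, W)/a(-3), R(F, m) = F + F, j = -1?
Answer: -157642780/519271 ≈ -303.58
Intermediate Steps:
R(F, m) = 2*F
a(s) = 10 + 4*s**2 (a(s) = 12 + 2*((s**2 + s*s) - 1) = 12 + 2*((s**2 + s**2) - 1) = 12 + 2*(2*s**2 - 1) = 12 + 2*(-1 + 2*s**2) = 12 + (-2 + 4*s**2) = 10 + 4*s**2)
p(I, W) = W/23 (p(I, W) = (2*W)/(10 + 4*(-3)**2) = (2*W)/(10 + 4*9) = (2*W)/(10 + 36) = (2*W)/46 = (2*W)*(1/46) = W/23)
(p(11, 8) + (-86/(-107) + 246/211))*(-131) = ((1/23)*8 + (-86/(-107) + 246/211))*(-131) = (8/23 + (-86*(-1/107) + 246*(1/211)))*(-131) = (8/23 + (86/107 + 246/211))*(-131) = (8/23 + 44468/22577)*(-131) = (1203380/519271)*(-131) = -157642780/519271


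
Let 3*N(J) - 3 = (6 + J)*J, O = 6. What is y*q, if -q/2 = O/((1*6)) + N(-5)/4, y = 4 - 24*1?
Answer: 100/3 ≈ 33.333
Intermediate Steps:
y = -20 (y = 4 - 24 = -20)
N(J) = 1 + J*(6 + J)/3 (N(J) = 1 + ((6 + J)*J)/3 = 1 + (J*(6 + J))/3 = 1 + J*(6 + J)/3)
q = -5/3 (q = -2*(6/((1*6)) + (1 + 2*(-5) + (1/3)*(-5)**2)/4) = -2*(6/6 + (1 - 10 + (1/3)*25)*(1/4)) = -2*(6*(1/6) + (1 - 10 + 25/3)*(1/4)) = -2*(1 - 2/3*1/4) = -2*(1 - 1/6) = -2*5/6 = -5/3 ≈ -1.6667)
y*q = -20*(-5/3) = 100/3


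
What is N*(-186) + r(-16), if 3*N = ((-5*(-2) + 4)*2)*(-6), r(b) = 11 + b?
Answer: 10411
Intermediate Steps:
N = -56 (N = (((-5*(-2) + 4)*2)*(-6))/3 = (((10 + 4)*2)*(-6))/3 = ((14*2)*(-6))/3 = (28*(-6))/3 = (1/3)*(-168) = -56)
N*(-186) + r(-16) = -56*(-186) + (11 - 16) = 10416 - 5 = 10411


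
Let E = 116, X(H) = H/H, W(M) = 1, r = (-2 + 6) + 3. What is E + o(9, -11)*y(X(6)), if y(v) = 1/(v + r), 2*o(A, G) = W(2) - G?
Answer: 467/4 ≈ 116.75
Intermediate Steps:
r = 7 (r = 4 + 3 = 7)
o(A, G) = ½ - G/2 (o(A, G) = (1 - G)/2 = ½ - G/2)
X(H) = 1
y(v) = 1/(7 + v) (y(v) = 1/(v + 7) = 1/(7 + v))
E + o(9, -11)*y(X(6)) = 116 + (½ - ½*(-11))/(7 + 1) = 116 + (½ + 11/2)/8 = 116 + 6*(⅛) = 116 + ¾ = 467/4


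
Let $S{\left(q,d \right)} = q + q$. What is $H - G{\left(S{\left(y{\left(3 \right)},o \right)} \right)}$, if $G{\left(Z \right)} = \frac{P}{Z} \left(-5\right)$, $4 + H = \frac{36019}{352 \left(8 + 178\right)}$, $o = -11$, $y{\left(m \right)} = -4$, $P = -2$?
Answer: $- \frac{144029}{65472} \approx -2.1999$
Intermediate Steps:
$S{\left(q,d \right)} = 2 q$
$H = - \frac{225869}{65472}$ ($H = -4 + \frac{36019}{352 \left(8 + 178\right)} = -4 + \frac{36019}{352 \cdot 186} = -4 + \frac{36019}{65472} = - \frac{225869}{65472} \approx -3.4499$)
$G{\left(Z \right)} = \frac{10}{Z}$ ($G{\left(Z \right)} = - \frac{2}{Z} \left(-5\right) = \frac{10}{Z}$)
$H - G{\left(S{\left(y{\left(3 \right)},o \right)} \right)} = - \frac{225869}{65472} - \frac{10}{2 \left(-4\right)} = - \frac{225869}{65472} - \frac{10}{-8} = - \frac{225869}{65472} - 10 \left(- \frac{1}{8}\right) = - \frac{225869}{65472} - - \frac{5}{4} = - \frac{225869}{65472} + \frac{5}{4} = - \frac{144029}{65472}$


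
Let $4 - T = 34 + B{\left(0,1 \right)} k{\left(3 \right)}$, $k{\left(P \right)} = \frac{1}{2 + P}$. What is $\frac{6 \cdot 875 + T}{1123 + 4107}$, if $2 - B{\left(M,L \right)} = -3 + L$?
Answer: $\frac{13048}{13075} \approx 0.99794$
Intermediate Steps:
$B{\left(M,L \right)} = 5 - L$ ($B{\left(M,L \right)} = 2 - \left(-3 + L\right) = 5 - L$)
$T = - \frac{154}{5}$ ($T = 4 - \left(34 + \frac{5 - 1}{2 + 3}\right) = 4 - \left(34 + \frac{5 - 1}{5}\right) = 4 - \left(34 + 4 \cdot \frac{1}{5}\right) = 4 - \left(34 + \frac{4}{5}\right) = 4 - \frac{174}{5} = - \frac{154}{5} \approx -30.8$)
$\frac{6 \cdot 875 + T}{1123 + 4107} = \frac{6 \cdot 875 - \frac{154}{5}}{1123 + 4107} = \frac{5250 - \frac{154}{5}}{5230} = \frac{26096}{5} \cdot \frac{1}{5230} = \frac{13048}{13075}$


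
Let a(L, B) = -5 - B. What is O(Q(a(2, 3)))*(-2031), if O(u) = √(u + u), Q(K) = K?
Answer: -8124*I ≈ -8124.0*I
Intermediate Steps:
O(u) = √2*√u (O(u) = √(2*u) = √2*√u)
O(Q(a(2, 3)))*(-2031) = (√2*√(-5 - 1*3))*(-2031) = (√2*√(-5 - 3))*(-2031) = (√2*√(-8))*(-2031) = (√2*(2*I*√2))*(-2031) = (4*I)*(-2031) = -8124*I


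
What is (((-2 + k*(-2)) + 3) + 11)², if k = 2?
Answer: 64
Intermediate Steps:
(((-2 + k*(-2)) + 3) + 11)² = (((-2 + 2*(-2)) + 3) + 11)² = (((-2 - 4) + 3) + 11)² = ((-6 + 3) + 11)² = (-3 + 11)² = 8² = 64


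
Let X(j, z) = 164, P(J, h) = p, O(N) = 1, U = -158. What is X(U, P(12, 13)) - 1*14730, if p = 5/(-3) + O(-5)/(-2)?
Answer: -14566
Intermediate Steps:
p = -13/6 (p = 5/(-3) + 1/(-2) = 5*(-1/3) + 1*(-1/2) = -5/3 - 1/2 = -13/6 ≈ -2.1667)
P(J, h) = -13/6
X(U, P(12, 13)) - 1*14730 = 164 - 1*14730 = 164 - 14730 = -14566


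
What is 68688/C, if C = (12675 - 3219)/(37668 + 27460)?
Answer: 93198168/197 ≈ 4.7309e+5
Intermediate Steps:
C = 1182/8141 (C = 9456/65128 = 9456*(1/65128) = 1182/8141 ≈ 0.14519)
68688/C = 68688/(1182/8141) = 68688*(8141/1182) = 93198168/197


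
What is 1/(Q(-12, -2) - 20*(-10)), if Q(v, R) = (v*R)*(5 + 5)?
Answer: 1/440 ≈ 0.0022727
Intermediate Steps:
Q(v, R) = 10*R*v (Q(v, R) = (R*v)*10 = 10*R*v)
1/(Q(-12, -2) - 20*(-10)) = 1/(10*(-2)*(-12) - 20*(-10)) = 1/(240 + 200) = 1/440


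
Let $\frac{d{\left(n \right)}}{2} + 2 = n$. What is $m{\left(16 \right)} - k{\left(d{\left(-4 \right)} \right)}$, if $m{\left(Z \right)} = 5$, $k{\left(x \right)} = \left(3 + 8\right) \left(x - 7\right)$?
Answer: $214$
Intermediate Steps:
$d{\left(n \right)} = -4 + 2 n$
$k{\left(x \right)} = -77 + 11 x$ ($k{\left(x \right)} = 11 \left(-7 + x\right) = -77 + 11 x$)
$m{\left(16 \right)} - k{\left(d{\left(-4 \right)} \right)} = 5 - \left(-77 + 11 \left(-4 + 2 \left(-4\right)\right)\right) = 5 - \left(-77 + 11 \left(-4 - 8\right)\right) = 5 - \left(-77 + 11 \left(-12\right)\right) = 5 - \left(-77 - 132\right) = 5 - -209 = 5 + 209 = 214$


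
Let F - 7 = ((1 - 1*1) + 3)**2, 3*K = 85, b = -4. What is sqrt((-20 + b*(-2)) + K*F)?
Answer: 2*sqrt(993)/3 ≈ 21.008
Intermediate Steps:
K = 85/3 (K = (1/3)*85 = 85/3 ≈ 28.333)
F = 16 (F = 7 + ((1 - 1*1) + 3)**2 = 7 + ((1 - 1) + 3)**2 = 7 + (0 + 3)**2 = 7 + 3**2 = 7 + 9 = 16)
sqrt((-20 + b*(-2)) + K*F) = sqrt((-20 - 4*(-2)) + (85/3)*16) = sqrt((-20 + 8) + 1360/3) = sqrt(-12 + 1360/3) = sqrt(1324/3) = 2*sqrt(993)/3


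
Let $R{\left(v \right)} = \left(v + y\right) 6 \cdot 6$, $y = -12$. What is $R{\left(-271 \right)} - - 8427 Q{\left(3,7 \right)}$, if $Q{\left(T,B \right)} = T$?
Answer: $15093$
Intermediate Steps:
$R{\left(v \right)} = -432 + 36 v$ ($R{\left(v \right)} = \left(v - 12\right) 6 \cdot 6 = \left(-12 + v\right) 36 = -432 + 36 v$)
$R{\left(-271 \right)} - - 8427 Q{\left(3,7 \right)} = \left(-432 + 36 \left(-271\right)\right) - \left(-8427\right) 3 = \left(-432 - 9756\right) - -25281 = -10188 + 25281 = 15093$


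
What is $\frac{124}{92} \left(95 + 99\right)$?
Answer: $\frac{6014}{23} \approx 261.48$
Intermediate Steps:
$\frac{124}{92} \left(95 + 99\right) = 124 \cdot \frac{1}{92} \cdot 194 = \frac{31}{23} \cdot 194 = \frac{6014}{23}$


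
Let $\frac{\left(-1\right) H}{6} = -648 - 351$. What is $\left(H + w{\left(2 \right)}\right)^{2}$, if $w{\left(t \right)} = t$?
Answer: $35952016$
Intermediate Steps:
$H = 5994$ ($H = - 6 \left(-648 - 351\right) = \left(-6\right) \left(-999\right) = 5994$)
$\left(H + w{\left(2 \right)}\right)^{2} = \left(5994 + 2\right)^{2} = 5996^{2} = 35952016$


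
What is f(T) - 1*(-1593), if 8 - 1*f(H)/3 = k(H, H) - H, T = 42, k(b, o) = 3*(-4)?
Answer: 1779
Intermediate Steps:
k(b, o) = -12
f(H) = 60 + 3*H (f(H) = 24 - 3*(-12 - H) = 24 + (36 + 3*H) = 60 + 3*H)
f(T) - 1*(-1593) = (60 + 3*42) - 1*(-1593) = (60 + 126) + 1593 = 186 + 1593 = 1779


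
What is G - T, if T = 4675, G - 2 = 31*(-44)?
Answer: -6037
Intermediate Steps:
G = -1362 (G = 2 + 31*(-44) = 2 - 1364 = -1362)
G - T = -1362 - 1*4675 = -1362 - 4675 = -6037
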